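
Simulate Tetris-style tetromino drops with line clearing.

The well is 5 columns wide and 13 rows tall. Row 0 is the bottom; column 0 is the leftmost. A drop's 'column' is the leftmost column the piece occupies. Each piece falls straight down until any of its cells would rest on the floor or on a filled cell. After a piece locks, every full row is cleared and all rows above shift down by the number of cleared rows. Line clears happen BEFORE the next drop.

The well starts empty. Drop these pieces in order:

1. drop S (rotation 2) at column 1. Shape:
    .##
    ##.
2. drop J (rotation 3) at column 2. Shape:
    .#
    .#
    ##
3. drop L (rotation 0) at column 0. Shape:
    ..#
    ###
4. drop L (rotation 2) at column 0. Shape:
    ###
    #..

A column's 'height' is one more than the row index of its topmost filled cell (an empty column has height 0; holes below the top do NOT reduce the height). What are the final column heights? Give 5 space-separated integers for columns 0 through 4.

Drop 1: S rot2 at col 1 lands with bottom-row=0; cleared 0 line(s) (total 0); column heights now [0 1 2 2 0], max=2
Drop 2: J rot3 at col 2 lands with bottom-row=2; cleared 0 line(s) (total 0); column heights now [0 1 3 5 0], max=5
Drop 3: L rot0 at col 0 lands with bottom-row=3; cleared 0 line(s) (total 0); column heights now [4 4 5 5 0], max=5
Drop 4: L rot2 at col 0 lands with bottom-row=4; cleared 0 line(s) (total 0); column heights now [6 6 6 5 0], max=6

Answer: 6 6 6 5 0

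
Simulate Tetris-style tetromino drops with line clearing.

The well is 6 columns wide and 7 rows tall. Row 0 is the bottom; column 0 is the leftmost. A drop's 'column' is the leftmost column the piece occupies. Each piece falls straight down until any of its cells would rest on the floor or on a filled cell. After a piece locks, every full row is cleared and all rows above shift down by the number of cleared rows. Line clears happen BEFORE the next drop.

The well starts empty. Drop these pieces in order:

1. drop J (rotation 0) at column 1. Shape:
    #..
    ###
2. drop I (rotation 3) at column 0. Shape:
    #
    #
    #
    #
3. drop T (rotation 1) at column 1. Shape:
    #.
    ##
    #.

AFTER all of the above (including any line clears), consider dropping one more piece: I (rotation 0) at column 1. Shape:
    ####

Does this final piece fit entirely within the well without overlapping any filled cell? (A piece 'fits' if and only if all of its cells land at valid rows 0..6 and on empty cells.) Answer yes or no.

Drop 1: J rot0 at col 1 lands with bottom-row=0; cleared 0 line(s) (total 0); column heights now [0 2 1 1 0 0], max=2
Drop 2: I rot3 at col 0 lands with bottom-row=0; cleared 0 line(s) (total 0); column heights now [4 2 1 1 0 0], max=4
Drop 3: T rot1 at col 1 lands with bottom-row=2; cleared 0 line(s) (total 0); column heights now [4 5 4 1 0 0], max=5
Test piece I rot0 at col 1 (width 4): heights before test = [4 5 4 1 0 0]; fits = True

Answer: yes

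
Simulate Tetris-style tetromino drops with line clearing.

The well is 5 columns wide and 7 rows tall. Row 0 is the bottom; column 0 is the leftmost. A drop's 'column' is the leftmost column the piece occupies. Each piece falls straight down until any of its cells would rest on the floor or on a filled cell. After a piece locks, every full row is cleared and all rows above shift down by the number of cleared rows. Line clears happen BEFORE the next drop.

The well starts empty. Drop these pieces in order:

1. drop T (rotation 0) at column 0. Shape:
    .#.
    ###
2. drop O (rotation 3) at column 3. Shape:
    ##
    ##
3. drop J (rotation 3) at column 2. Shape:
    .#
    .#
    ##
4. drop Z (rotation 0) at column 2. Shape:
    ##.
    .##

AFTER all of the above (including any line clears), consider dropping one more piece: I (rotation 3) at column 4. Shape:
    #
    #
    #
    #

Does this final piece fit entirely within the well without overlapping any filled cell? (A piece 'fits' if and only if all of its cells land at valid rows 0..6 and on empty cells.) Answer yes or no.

Drop 1: T rot0 at col 0 lands with bottom-row=0; cleared 0 line(s) (total 0); column heights now [1 2 1 0 0], max=2
Drop 2: O rot3 at col 3 lands with bottom-row=0; cleared 1 line(s) (total 1); column heights now [0 1 0 1 1], max=1
Drop 3: J rot3 at col 2 lands with bottom-row=1; cleared 0 line(s) (total 1); column heights now [0 1 2 4 1], max=4
Drop 4: Z rot0 at col 2 lands with bottom-row=4; cleared 0 line(s) (total 1); column heights now [0 1 6 6 5], max=6
Test piece I rot3 at col 4 (width 1): heights before test = [0 1 6 6 5]; fits = False

Answer: no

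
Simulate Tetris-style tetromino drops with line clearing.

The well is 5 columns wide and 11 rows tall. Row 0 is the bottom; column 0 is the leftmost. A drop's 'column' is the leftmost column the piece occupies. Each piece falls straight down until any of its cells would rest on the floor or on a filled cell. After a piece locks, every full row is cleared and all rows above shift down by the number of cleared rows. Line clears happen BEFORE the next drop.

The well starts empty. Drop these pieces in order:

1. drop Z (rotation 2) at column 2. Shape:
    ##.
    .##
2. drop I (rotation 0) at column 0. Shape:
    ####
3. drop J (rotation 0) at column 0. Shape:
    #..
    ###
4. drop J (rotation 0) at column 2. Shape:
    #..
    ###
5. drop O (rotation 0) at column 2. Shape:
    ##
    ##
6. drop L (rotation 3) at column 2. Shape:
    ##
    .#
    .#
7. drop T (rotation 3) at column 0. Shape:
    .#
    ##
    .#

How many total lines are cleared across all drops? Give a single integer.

Answer: 1

Derivation:
Drop 1: Z rot2 at col 2 lands with bottom-row=0; cleared 0 line(s) (total 0); column heights now [0 0 2 2 1], max=2
Drop 2: I rot0 at col 0 lands with bottom-row=2; cleared 0 line(s) (total 0); column heights now [3 3 3 3 1], max=3
Drop 3: J rot0 at col 0 lands with bottom-row=3; cleared 0 line(s) (total 0); column heights now [5 4 4 3 1], max=5
Drop 4: J rot0 at col 2 lands with bottom-row=4; cleared 0 line(s) (total 0); column heights now [5 4 6 5 5], max=6
Drop 5: O rot0 at col 2 lands with bottom-row=6; cleared 0 line(s) (total 0); column heights now [5 4 8 8 5], max=8
Drop 6: L rot3 at col 2 lands with bottom-row=8; cleared 0 line(s) (total 0); column heights now [5 4 11 11 5], max=11
Drop 7: T rot3 at col 0 lands with bottom-row=4; cleared 1 line(s) (total 1); column heights now [5 6 10 10 1], max=10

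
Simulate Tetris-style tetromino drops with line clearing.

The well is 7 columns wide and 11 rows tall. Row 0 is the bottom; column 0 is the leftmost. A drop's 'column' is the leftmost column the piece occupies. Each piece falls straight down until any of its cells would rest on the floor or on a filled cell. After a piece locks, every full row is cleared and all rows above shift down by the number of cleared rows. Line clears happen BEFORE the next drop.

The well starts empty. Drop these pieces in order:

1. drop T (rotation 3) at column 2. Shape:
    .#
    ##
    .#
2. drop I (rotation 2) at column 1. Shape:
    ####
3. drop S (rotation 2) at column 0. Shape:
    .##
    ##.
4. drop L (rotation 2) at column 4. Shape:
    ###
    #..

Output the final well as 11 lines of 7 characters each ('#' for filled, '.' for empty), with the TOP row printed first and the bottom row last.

Answer: .......
.......
.......
.......
.......
.##.###
##..#..
.####..
...#...
..##...
...#...

Derivation:
Drop 1: T rot3 at col 2 lands with bottom-row=0; cleared 0 line(s) (total 0); column heights now [0 0 2 3 0 0 0], max=3
Drop 2: I rot2 at col 1 lands with bottom-row=3; cleared 0 line(s) (total 0); column heights now [0 4 4 4 4 0 0], max=4
Drop 3: S rot2 at col 0 lands with bottom-row=4; cleared 0 line(s) (total 0); column heights now [5 6 6 4 4 0 0], max=6
Drop 4: L rot2 at col 4 lands with bottom-row=4; cleared 0 line(s) (total 0); column heights now [5 6 6 4 6 6 6], max=6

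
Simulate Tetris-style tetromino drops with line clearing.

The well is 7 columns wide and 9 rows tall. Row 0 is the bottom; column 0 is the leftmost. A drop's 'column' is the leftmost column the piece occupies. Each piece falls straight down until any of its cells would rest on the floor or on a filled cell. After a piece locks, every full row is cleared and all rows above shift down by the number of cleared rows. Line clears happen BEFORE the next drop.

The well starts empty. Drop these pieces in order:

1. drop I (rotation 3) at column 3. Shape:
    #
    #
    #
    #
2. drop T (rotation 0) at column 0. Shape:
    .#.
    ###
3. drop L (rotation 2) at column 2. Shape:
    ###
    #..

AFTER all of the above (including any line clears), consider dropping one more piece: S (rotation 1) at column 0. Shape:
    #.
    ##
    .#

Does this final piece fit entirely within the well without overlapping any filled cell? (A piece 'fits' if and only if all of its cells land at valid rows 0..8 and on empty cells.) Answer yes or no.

Drop 1: I rot3 at col 3 lands with bottom-row=0; cleared 0 line(s) (total 0); column heights now [0 0 0 4 0 0 0], max=4
Drop 2: T rot0 at col 0 lands with bottom-row=0; cleared 0 line(s) (total 0); column heights now [1 2 1 4 0 0 0], max=4
Drop 3: L rot2 at col 2 lands with bottom-row=3; cleared 0 line(s) (total 0); column heights now [1 2 5 5 5 0 0], max=5
Test piece S rot1 at col 0 (width 2): heights before test = [1 2 5 5 5 0 0]; fits = True

Answer: yes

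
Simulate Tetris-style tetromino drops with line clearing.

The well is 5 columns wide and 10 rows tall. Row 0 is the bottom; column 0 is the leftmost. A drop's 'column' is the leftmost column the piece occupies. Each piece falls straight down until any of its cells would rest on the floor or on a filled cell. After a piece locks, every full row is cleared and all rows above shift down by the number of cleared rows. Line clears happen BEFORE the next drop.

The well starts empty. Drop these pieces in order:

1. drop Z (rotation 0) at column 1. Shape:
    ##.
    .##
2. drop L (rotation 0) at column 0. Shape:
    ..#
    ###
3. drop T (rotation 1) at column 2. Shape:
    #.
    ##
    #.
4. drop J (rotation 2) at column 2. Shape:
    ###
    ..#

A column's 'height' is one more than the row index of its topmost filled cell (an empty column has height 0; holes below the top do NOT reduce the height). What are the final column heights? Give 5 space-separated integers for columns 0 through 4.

Drop 1: Z rot0 at col 1 lands with bottom-row=0; cleared 0 line(s) (total 0); column heights now [0 2 2 1 0], max=2
Drop 2: L rot0 at col 0 lands with bottom-row=2; cleared 0 line(s) (total 0); column heights now [3 3 4 1 0], max=4
Drop 3: T rot1 at col 2 lands with bottom-row=4; cleared 0 line(s) (total 0); column heights now [3 3 7 6 0], max=7
Drop 4: J rot2 at col 2 lands with bottom-row=6; cleared 0 line(s) (total 0); column heights now [3 3 8 8 8], max=8

Answer: 3 3 8 8 8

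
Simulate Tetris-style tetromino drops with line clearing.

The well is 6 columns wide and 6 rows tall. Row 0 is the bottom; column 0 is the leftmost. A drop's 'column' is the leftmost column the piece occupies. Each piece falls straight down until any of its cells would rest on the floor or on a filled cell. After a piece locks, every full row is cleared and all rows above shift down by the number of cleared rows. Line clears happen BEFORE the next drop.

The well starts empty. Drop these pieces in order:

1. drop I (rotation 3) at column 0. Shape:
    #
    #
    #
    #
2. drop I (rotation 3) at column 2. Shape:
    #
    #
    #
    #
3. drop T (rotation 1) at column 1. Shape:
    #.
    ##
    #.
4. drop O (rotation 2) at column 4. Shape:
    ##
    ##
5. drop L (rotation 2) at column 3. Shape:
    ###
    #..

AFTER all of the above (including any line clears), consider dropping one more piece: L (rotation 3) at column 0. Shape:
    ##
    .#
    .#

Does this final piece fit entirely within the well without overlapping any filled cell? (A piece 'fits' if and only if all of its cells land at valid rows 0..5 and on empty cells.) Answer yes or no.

Answer: no

Derivation:
Drop 1: I rot3 at col 0 lands with bottom-row=0; cleared 0 line(s) (total 0); column heights now [4 0 0 0 0 0], max=4
Drop 2: I rot3 at col 2 lands with bottom-row=0; cleared 0 line(s) (total 0); column heights now [4 0 4 0 0 0], max=4
Drop 3: T rot1 at col 1 lands with bottom-row=3; cleared 0 line(s) (total 0); column heights now [4 6 5 0 0 0], max=6
Drop 4: O rot2 at col 4 lands with bottom-row=0; cleared 0 line(s) (total 0); column heights now [4 6 5 0 2 2], max=6
Drop 5: L rot2 at col 3 lands with bottom-row=1; cleared 0 line(s) (total 0); column heights now [4 6 5 3 3 3], max=6
Test piece L rot3 at col 0 (width 2): heights before test = [4 6 5 3 3 3]; fits = False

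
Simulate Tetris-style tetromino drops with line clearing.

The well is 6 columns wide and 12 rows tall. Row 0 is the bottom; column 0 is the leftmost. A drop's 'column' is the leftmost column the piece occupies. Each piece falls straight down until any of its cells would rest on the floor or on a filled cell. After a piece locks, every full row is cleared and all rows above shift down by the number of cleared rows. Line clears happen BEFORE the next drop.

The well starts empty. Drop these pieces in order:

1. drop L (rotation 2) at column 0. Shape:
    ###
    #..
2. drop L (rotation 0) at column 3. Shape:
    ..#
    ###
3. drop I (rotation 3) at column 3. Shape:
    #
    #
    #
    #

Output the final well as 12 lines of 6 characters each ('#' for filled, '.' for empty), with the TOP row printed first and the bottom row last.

Drop 1: L rot2 at col 0 lands with bottom-row=0; cleared 0 line(s) (total 0); column heights now [2 2 2 0 0 0], max=2
Drop 2: L rot0 at col 3 lands with bottom-row=0; cleared 0 line(s) (total 0); column heights now [2 2 2 1 1 2], max=2
Drop 3: I rot3 at col 3 lands with bottom-row=1; cleared 0 line(s) (total 0); column heights now [2 2 2 5 1 2], max=5

Answer: ......
......
......
......
......
......
......
...#..
...#..
...#..
####.#
#..###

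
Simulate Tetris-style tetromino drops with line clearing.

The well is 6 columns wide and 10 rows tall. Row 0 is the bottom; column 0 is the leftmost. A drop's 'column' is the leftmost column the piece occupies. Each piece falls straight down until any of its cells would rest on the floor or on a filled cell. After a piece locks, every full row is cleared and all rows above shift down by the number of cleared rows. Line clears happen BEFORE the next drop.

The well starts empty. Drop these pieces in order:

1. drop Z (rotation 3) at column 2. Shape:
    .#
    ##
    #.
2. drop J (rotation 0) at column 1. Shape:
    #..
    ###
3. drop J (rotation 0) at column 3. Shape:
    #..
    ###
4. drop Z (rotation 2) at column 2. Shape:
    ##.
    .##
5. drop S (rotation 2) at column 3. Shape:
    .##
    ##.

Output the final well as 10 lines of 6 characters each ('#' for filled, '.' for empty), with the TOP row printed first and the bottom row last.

Drop 1: Z rot3 at col 2 lands with bottom-row=0; cleared 0 line(s) (total 0); column heights now [0 0 2 3 0 0], max=3
Drop 2: J rot0 at col 1 lands with bottom-row=3; cleared 0 line(s) (total 0); column heights now [0 5 4 4 0 0], max=5
Drop 3: J rot0 at col 3 lands with bottom-row=4; cleared 0 line(s) (total 0); column heights now [0 5 4 6 5 5], max=6
Drop 4: Z rot2 at col 2 lands with bottom-row=6; cleared 0 line(s) (total 0); column heights now [0 5 8 8 7 5], max=8
Drop 5: S rot2 at col 3 lands with bottom-row=8; cleared 0 line(s) (total 0); column heights now [0 5 8 9 10 10], max=10

Answer: ....##
...##.
..##..
...##.
...#..
.#.###
.###..
...#..
..##..
..#...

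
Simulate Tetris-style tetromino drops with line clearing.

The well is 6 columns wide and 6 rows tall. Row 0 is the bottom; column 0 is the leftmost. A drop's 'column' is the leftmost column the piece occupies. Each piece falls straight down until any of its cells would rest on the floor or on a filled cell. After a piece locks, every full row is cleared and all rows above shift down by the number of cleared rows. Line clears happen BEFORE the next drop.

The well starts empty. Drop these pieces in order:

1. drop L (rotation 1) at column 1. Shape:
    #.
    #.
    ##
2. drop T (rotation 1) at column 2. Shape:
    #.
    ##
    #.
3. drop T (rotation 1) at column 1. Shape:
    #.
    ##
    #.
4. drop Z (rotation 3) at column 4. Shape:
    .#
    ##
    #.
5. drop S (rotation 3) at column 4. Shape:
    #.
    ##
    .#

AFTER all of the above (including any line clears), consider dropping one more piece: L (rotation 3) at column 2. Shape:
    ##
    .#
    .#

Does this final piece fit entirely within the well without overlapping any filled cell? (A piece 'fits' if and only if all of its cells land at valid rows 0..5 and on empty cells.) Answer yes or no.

Drop 1: L rot1 at col 1 lands with bottom-row=0; cleared 0 line(s) (total 0); column heights now [0 3 1 0 0 0], max=3
Drop 2: T rot1 at col 2 lands with bottom-row=1; cleared 0 line(s) (total 0); column heights now [0 3 4 3 0 0], max=4
Drop 3: T rot1 at col 1 lands with bottom-row=3; cleared 0 line(s) (total 0); column heights now [0 6 5 3 0 0], max=6
Drop 4: Z rot3 at col 4 lands with bottom-row=0; cleared 0 line(s) (total 0); column heights now [0 6 5 3 2 3], max=6
Drop 5: S rot3 at col 4 lands with bottom-row=3; cleared 0 line(s) (total 0); column heights now [0 6 5 3 6 5], max=6
Test piece L rot3 at col 2 (width 2): heights before test = [0 6 5 3 6 5]; fits = True

Answer: yes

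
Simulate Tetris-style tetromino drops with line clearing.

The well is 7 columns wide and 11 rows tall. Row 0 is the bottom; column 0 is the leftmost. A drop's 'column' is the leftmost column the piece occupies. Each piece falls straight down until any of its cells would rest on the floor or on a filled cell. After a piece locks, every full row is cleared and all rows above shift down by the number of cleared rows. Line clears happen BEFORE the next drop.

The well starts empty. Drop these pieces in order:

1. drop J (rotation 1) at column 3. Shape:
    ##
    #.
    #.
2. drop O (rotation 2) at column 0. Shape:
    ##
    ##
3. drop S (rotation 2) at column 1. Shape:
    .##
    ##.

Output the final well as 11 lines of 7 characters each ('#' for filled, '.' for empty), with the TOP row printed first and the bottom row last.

Drop 1: J rot1 at col 3 lands with bottom-row=0; cleared 0 line(s) (total 0); column heights now [0 0 0 3 3 0 0], max=3
Drop 2: O rot2 at col 0 lands with bottom-row=0; cleared 0 line(s) (total 0); column heights now [2 2 0 3 3 0 0], max=3
Drop 3: S rot2 at col 1 lands with bottom-row=2; cleared 0 line(s) (total 0); column heights now [2 3 4 4 3 0 0], max=4

Answer: .......
.......
.......
.......
.......
.......
.......
..##...
.####..
##.#...
##.#...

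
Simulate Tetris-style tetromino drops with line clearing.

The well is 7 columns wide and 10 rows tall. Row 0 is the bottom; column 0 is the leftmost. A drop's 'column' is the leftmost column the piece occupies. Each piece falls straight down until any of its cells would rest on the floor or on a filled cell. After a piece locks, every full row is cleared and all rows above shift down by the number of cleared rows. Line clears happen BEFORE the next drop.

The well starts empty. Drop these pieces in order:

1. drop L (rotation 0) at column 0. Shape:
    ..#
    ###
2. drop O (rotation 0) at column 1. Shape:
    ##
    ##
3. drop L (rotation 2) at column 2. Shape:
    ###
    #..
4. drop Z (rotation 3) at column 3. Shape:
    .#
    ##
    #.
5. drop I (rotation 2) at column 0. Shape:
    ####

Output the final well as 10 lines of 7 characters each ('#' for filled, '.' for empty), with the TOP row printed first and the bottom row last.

Answer: .......
#####..
...##..
...#...
..###..
..#....
.##....
.##....
..#....
###....

Derivation:
Drop 1: L rot0 at col 0 lands with bottom-row=0; cleared 0 line(s) (total 0); column heights now [1 1 2 0 0 0 0], max=2
Drop 2: O rot0 at col 1 lands with bottom-row=2; cleared 0 line(s) (total 0); column heights now [1 4 4 0 0 0 0], max=4
Drop 3: L rot2 at col 2 lands with bottom-row=4; cleared 0 line(s) (total 0); column heights now [1 4 6 6 6 0 0], max=6
Drop 4: Z rot3 at col 3 lands with bottom-row=6; cleared 0 line(s) (total 0); column heights now [1 4 6 8 9 0 0], max=9
Drop 5: I rot2 at col 0 lands with bottom-row=8; cleared 0 line(s) (total 0); column heights now [9 9 9 9 9 0 0], max=9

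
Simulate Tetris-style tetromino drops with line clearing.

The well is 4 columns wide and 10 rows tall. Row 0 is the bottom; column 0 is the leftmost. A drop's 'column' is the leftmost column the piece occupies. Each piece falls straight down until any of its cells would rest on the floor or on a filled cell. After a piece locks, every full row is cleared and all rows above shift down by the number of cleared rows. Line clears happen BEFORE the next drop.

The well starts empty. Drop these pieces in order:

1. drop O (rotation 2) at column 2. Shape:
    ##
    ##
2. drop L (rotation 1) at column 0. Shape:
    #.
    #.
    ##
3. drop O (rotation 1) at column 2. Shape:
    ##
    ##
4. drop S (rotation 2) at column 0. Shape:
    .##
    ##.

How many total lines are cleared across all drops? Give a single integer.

Answer: 2

Derivation:
Drop 1: O rot2 at col 2 lands with bottom-row=0; cleared 0 line(s) (total 0); column heights now [0 0 2 2], max=2
Drop 2: L rot1 at col 0 lands with bottom-row=0; cleared 1 line(s) (total 1); column heights now [2 0 1 1], max=2
Drop 3: O rot1 at col 2 lands with bottom-row=1; cleared 0 line(s) (total 1); column heights now [2 0 3 3], max=3
Drop 4: S rot2 at col 0 lands with bottom-row=2; cleared 1 line(s) (total 2); column heights now [2 3 3 2], max=3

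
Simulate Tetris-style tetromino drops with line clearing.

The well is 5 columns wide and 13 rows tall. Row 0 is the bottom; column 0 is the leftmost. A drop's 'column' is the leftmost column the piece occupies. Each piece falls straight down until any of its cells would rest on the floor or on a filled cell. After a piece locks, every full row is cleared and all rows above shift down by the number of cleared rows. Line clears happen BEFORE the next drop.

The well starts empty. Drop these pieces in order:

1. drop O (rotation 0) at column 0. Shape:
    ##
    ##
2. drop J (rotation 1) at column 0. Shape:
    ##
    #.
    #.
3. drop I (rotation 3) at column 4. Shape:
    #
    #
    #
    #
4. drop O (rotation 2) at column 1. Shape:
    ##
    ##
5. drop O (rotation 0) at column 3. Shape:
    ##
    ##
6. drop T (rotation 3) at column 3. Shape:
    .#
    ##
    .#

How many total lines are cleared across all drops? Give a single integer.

Drop 1: O rot0 at col 0 lands with bottom-row=0; cleared 0 line(s) (total 0); column heights now [2 2 0 0 0], max=2
Drop 2: J rot1 at col 0 lands with bottom-row=2; cleared 0 line(s) (total 0); column heights now [5 5 0 0 0], max=5
Drop 3: I rot3 at col 4 lands with bottom-row=0; cleared 0 line(s) (total 0); column heights now [5 5 0 0 4], max=5
Drop 4: O rot2 at col 1 lands with bottom-row=5; cleared 0 line(s) (total 0); column heights now [5 7 7 0 4], max=7
Drop 5: O rot0 at col 3 lands with bottom-row=4; cleared 0 line(s) (total 0); column heights now [5 7 7 6 6], max=7
Drop 6: T rot3 at col 3 lands with bottom-row=6; cleared 0 line(s) (total 0); column heights now [5 7 7 8 9], max=9

Answer: 0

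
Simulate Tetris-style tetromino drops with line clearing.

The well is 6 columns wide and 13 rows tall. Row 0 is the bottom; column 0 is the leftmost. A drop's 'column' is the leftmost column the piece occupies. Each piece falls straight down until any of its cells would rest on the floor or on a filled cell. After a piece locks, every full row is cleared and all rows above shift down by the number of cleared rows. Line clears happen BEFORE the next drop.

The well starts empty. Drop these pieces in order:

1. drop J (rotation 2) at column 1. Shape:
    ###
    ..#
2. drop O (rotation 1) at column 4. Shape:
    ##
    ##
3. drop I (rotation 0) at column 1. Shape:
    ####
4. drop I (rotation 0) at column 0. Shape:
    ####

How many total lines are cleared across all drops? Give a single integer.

Drop 1: J rot2 at col 1 lands with bottom-row=0; cleared 0 line(s) (total 0); column heights now [0 2 2 2 0 0], max=2
Drop 2: O rot1 at col 4 lands with bottom-row=0; cleared 0 line(s) (total 0); column heights now [0 2 2 2 2 2], max=2
Drop 3: I rot0 at col 1 lands with bottom-row=2; cleared 0 line(s) (total 0); column heights now [0 3 3 3 3 2], max=3
Drop 4: I rot0 at col 0 lands with bottom-row=3; cleared 0 line(s) (total 0); column heights now [4 4 4 4 3 2], max=4

Answer: 0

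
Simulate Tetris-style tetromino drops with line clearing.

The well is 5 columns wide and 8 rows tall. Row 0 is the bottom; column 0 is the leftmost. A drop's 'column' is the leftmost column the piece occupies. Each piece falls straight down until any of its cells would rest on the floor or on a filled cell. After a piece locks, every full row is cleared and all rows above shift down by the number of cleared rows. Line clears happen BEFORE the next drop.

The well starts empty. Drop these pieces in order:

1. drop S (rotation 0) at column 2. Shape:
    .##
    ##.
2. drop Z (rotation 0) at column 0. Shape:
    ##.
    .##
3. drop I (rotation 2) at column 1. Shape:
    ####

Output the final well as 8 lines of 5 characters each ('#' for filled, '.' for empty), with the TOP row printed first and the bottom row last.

Answer: .....
.....
.....
.....
.####
##...
.####
..##.

Derivation:
Drop 1: S rot0 at col 2 lands with bottom-row=0; cleared 0 line(s) (total 0); column heights now [0 0 1 2 2], max=2
Drop 2: Z rot0 at col 0 lands with bottom-row=1; cleared 0 line(s) (total 0); column heights now [3 3 2 2 2], max=3
Drop 3: I rot2 at col 1 lands with bottom-row=3; cleared 0 line(s) (total 0); column heights now [3 4 4 4 4], max=4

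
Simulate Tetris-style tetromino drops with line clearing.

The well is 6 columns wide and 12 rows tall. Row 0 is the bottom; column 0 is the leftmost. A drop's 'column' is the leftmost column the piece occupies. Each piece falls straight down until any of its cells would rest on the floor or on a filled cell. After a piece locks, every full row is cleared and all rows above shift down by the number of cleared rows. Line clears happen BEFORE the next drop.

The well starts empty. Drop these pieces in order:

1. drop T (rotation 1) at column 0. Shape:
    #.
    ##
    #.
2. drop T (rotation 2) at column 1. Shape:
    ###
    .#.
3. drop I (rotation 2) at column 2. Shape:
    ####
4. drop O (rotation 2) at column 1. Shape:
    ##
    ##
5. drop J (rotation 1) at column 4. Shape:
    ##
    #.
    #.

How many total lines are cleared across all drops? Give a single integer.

Answer: 0

Derivation:
Drop 1: T rot1 at col 0 lands with bottom-row=0; cleared 0 line(s) (total 0); column heights now [3 2 0 0 0 0], max=3
Drop 2: T rot2 at col 1 lands with bottom-row=1; cleared 0 line(s) (total 0); column heights now [3 3 3 3 0 0], max=3
Drop 3: I rot2 at col 2 lands with bottom-row=3; cleared 0 line(s) (total 0); column heights now [3 3 4 4 4 4], max=4
Drop 4: O rot2 at col 1 lands with bottom-row=4; cleared 0 line(s) (total 0); column heights now [3 6 6 4 4 4], max=6
Drop 5: J rot1 at col 4 lands with bottom-row=4; cleared 0 line(s) (total 0); column heights now [3 6 6 4 7 7], max=7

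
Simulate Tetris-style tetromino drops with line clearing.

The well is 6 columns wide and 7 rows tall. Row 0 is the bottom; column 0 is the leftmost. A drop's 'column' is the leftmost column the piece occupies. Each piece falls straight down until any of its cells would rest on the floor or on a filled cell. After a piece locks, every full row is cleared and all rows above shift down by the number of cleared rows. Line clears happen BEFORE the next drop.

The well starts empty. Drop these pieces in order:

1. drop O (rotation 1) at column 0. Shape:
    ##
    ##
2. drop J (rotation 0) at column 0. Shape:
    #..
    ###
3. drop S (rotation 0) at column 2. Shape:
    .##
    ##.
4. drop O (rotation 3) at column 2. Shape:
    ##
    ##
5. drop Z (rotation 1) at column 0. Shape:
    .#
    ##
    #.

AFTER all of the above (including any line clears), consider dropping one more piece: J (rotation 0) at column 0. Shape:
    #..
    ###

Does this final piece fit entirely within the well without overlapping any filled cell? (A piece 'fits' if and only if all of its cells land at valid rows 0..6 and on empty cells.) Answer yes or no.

Drop 1: O rot1 at col 0 lands with bottom-row=0; cleared 0 line(s) (total 0); column heights now [2 2 0 0 0 0], max=2
Drop 2: J rot0 at col 0 lands with bottom-row=2; cleared 0 line(s) (total 0); column heights now [4 3 3 0 0 0], max=4
Drop 3: S rot0 at col 2 lands with bottom-row=3; cleared 0 line(s) (total 0); column heights now [4 3 4 5 5 0], max=5
Drop 4: O rot3 at col 2 lands with bottom-row=5; cleared 0 line(s) (total 0); column heights now [4 3 7 7 5 0], max=7
Drop 5: Z rot1 at col 0 lands with bottom-row=4; cleared 0 line(s) (total 0); column heights now [6 7 7 7 5 0], max=7
Test piece J rot0 at col 0 (width 3): heights before test = [6 7 7 7 5 0]; fits = False

Answer: no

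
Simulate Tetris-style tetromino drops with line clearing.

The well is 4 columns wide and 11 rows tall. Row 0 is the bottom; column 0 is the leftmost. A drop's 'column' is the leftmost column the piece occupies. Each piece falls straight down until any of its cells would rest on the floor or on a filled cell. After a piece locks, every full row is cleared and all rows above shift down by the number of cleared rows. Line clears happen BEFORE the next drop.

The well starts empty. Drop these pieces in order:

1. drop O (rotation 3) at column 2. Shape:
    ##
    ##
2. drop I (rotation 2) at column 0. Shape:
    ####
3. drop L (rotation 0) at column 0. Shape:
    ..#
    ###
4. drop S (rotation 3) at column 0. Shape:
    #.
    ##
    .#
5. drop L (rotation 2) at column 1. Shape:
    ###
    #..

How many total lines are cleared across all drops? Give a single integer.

Drop 1: O rot3 at col 2 lands with bottom-row=0; cleared 0 line(s) (total 0); column heights now [0 0 2 2], max=2
Drop 2: I rot2 at col 0 lands with bottom-row=2; cleared 1 line(s) (total 1); column heights now [0 0 2 2], max=2
Drop 3: L rot0 at col 0 lands with bottom-row=2; cleared 0 line(s) (total 1); column heights now [3 3 4 2], max=4
Drop 4: S rot3 at col 0 lands with bottom-row=3; cleared 0 line(s) (total 1); column heights now [6 5 4 2], max=6
Drop 5: L rot2 at col 1 lands with bottom-row=5; cleared 0 line(s) (total 1); column heights now [6 7 7 7], max=7

Answer: 1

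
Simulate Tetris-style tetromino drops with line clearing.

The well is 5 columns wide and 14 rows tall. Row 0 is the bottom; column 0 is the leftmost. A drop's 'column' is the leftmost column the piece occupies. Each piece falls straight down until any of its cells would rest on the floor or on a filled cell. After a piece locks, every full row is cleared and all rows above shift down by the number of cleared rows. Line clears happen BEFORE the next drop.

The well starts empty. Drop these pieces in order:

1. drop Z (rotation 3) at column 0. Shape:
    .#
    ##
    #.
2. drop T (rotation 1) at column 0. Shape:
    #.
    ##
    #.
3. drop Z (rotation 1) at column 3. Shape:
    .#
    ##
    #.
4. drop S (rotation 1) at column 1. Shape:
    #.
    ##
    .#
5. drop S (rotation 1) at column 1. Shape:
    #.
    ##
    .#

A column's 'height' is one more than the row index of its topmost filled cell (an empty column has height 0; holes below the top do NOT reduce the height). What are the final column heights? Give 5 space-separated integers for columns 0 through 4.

Drop 1: Z rot3 at col 0 lands with bottom-row=0; cleared 0 line(s) (total 0); column heights now [2 3 0 0 0], max=3
Drop 2: T rot1 at col 0 lands with bottom-row=2; cleared 0 line(s) (total 0); column heights now [5 4 0 0 0], max=5
Drop 3: Z rot1 at col 3 lands with bottom-row=0; cleared 0 line(s) (total 0); column heights now [5 4 0 2 3], max=5
Drop 4: S rot1 at col 1 lands with bottom-row=3; cleared 0 line(s) (total 0); column heights now [5 6 5 2 3], max=6
Drop 5: S rot1 at col 1 lands with bottom-row=5; cleared 0 line(s) (total 0); column heights now [5 8 7 2 3], max=8

Answer: 5 8 7 2 3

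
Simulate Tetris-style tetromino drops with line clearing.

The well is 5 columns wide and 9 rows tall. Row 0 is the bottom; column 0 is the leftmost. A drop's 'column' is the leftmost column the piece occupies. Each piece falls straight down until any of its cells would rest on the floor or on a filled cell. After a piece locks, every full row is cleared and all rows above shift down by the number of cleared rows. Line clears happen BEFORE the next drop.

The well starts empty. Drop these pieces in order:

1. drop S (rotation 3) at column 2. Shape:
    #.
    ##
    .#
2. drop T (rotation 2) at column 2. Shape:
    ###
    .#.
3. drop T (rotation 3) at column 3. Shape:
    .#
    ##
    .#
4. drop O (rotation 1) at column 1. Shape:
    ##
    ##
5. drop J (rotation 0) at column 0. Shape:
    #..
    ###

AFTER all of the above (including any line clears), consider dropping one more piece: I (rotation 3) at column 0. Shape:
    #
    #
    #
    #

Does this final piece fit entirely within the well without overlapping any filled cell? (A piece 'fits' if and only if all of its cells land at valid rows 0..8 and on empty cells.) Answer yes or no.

Drop 1: S rot3 at col 2 lands with bottom-row=0; cleared 0 line(s) (total 0); column heights now [0 0 3 2 0], max=3
Drop 2: T rot2 at col 2 lands with bottom-row=2; cleared 0 line(s) (total 0); column heights now [0 0 4 4 4], max=4
Drop 3: T rot3 at col 3 lands with bottom-row=4; cleared 0 line(s) (total 0); column heights now [0 0 4 6 7], max=7
Drop 4: O rot1 at col 1 lands with bottom-row=4; cleared 0 line(s) (total 0); column heights now [0 6 6 6 7], max=7
Drop 5: J rot0 at col 0 lands with bottom-row=6; cleared 0 line(s) (total 0); column heights now [8 7 7 6 7], max=8
Test piece I rot3 at col 0 (width 1): heights before test = [8 7 7 6 7]; fits = False

Answer: no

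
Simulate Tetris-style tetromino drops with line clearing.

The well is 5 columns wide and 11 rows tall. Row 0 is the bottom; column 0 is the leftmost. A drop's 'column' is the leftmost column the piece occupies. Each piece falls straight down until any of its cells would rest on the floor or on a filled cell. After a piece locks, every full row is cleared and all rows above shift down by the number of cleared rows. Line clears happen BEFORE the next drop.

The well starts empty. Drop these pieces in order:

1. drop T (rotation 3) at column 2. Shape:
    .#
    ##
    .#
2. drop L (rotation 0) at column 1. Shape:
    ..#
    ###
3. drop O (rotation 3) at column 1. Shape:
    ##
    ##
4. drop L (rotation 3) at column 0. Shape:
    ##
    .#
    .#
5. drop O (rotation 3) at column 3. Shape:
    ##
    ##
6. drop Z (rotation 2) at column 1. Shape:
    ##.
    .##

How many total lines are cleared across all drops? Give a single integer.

Answer: 0

Derivation:
Drop 1: T rot3 at col 2 lands with bottom-row=0; cleared 0 line(s) (total 0); column heights now [0 0 2 3 0], max=3
Drop 2: L rot0 at col 1 lands with bottom-row=3; cleared 0 line(s) (total 0); column heights now [0 4 4 5 0], max=5
Drop 3: O rot3 at col 1 lands with bottom-row=4; cleared 0 line(s) (total 0); column heights now [0 6 6 5 0], max=6
Drop 4: L rot3 at col 0 lands with bottom-row=6; cleared 0 line(s) (total 0); column heights now [9 9 6 5 0], max=9
Drop 5: O rot3 at col 3 lands with bottom-row=5; cleared 0 line(s) (total 0); column heights now [9 9 6 7 7], max=9
Drop 6: Z rot2 at col 1 lands with bottom-row=8; cleared 0 line(s) (total 0); column heights now [9 10 10 9 7], max=10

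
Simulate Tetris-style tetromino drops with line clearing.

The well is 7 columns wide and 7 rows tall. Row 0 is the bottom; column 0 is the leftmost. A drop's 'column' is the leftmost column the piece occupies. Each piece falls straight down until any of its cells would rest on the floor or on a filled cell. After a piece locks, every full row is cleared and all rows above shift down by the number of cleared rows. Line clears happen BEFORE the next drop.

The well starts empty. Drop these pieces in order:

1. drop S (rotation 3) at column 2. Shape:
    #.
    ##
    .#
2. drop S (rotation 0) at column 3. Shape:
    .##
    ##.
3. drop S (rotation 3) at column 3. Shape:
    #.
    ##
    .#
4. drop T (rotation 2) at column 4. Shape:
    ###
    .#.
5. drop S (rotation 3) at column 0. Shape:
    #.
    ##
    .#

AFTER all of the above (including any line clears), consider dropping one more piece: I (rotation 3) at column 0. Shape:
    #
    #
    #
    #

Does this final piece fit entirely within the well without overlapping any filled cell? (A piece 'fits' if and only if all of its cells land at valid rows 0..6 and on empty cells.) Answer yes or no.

Answer: yes

Derivation:
Drop 1: S rot3 at col 2 lands with bottom-row=0; cleared 0 line(s) (total 0); column heights now [0 0 3 2 0 0 0], max=3
Drop 2: S rot0 at col 3 lands with bottom-row=2; cleared 0 line(s) (total 0); column heights now [0 0 3 3 4 4 0], max=4
Drop 3: S rot3 at col 3 lands with bottom-row=4; cleared 0 line(s) (total 0); column heights now [0 0 3 7 6 4 0], max=7
Drop 4: T rot2 at col 4 lands with bottom-row=5; cleared 0 line(s) (total 0); column heights now [0 0 3 7 7 7 7], max=7
Drop 5: S rot3 at col 0 lands with bottom-row=0; cleared 0 line(s) (total 0); column heights now [3 2 3 7 7 7 7], max=7
Test piece I rot3 at col 0 (width 1): heights before test = [3 2 3 7 7 7 7]; fits = True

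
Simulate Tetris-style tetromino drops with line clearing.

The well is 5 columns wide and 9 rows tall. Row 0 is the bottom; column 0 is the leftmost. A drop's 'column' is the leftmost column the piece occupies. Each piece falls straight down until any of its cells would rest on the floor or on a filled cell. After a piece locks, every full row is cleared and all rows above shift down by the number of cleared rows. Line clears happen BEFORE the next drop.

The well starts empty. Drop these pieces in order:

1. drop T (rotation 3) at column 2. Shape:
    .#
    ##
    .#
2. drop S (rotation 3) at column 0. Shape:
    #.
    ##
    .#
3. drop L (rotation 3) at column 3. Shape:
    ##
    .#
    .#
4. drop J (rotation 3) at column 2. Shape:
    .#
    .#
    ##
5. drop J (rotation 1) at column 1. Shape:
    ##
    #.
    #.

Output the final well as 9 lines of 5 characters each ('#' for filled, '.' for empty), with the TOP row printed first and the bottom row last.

Drop 1: T rot3 at col 2 lands with bottom-row=0; cleared 0 line(s) (total 0); column heights now [0 0 2 3 0], max=3
Drop 2: S rot3 at col 0 lands with bottom-row=0; cleared 0 line(s) (total 0); column heights now [3 2 2 3 0], max=3
Drop 3: L rot3 at col 3 lands with bottom-row=1; cleared 1 line(s) (total 1); column heights now [2 1 0 3 3], max=3
Drop 4: J rot3 at col 2 lands with bottom-row=3; cleared 0 line(s) (total 1); column heights now [2 1 4 6 3], max=6
Drop 5: J rot1 at col 1 lands with bottom-row=2; cleared 0 line(s) (total 1); column heights now [2 5 5 6 3], max=6

Answer: .....
.....
.....
...#.
.###.
.###.
.#.##
#..##
.#.#.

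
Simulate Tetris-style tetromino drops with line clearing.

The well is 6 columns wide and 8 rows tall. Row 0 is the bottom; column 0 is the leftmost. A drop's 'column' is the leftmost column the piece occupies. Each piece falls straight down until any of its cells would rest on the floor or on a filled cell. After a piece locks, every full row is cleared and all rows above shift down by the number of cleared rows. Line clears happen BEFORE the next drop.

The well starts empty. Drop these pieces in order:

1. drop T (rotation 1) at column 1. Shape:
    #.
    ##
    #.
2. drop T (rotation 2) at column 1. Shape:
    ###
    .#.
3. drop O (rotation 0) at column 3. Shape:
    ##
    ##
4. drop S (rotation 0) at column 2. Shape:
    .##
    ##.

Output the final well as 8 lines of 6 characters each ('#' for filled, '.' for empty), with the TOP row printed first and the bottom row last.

Answer: ...##.
..##..
...##.
...##.
.###..
.##...
.##...
.#....

Derivation:
Drop 1: T rot1 at col 1 lands with bottom-row=0; cleared 0 line(s) (total 0); column heights now [0 3 2 0 0 0], max=3
Drop 2: T rot2 at col 1 lands with bottom-row=2; cleared 0 line(s) (total 0); column heights now [0 4 4 4 0 0], max=4
Drop 3: O rot0 at col 3 lands with bottom-row=4; cleared 0 line(s) (total 0); column heights now [0 4 4 6 6 0], max=6
Drop 4: S rot0 at col 2 lands with bottom-row=6; cleared 0 line(s) (total 0); column heights now [0 4 7 8 8 0], max=8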